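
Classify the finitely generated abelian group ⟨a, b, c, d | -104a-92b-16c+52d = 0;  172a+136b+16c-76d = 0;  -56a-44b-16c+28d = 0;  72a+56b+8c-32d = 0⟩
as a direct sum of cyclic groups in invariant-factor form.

Answer: M ≅ ℤ/4 ⊕ ℤ/4 ⊕ ℤ/8 ⊕ ℤ/24

Derivation:
rank_ℚ(R)=4; free=4−4=0
SNF(R) diag = [4, 4, 8, 24] → torsion [4, 4, 8, 24]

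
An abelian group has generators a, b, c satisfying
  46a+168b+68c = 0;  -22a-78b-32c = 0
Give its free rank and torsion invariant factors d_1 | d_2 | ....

rank_ℚ(R)=2; free=3−2=1
SNF(R) diag = [2, 6] → torsion [2, 6]

Answer: M ≅ ℤ^1 ⊕ ℤ/2 ⊕ ℤ/6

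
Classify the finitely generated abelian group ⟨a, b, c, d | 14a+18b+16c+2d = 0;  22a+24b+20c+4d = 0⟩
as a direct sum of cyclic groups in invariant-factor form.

rank_ℚ(R)=2; free=4−2=2
SNF(R) diag = [2, 6] → torsion [2, 6]

Answer: M ≅ ℤ^2 ⊕ ℤ/2 ⊕ ℤ/6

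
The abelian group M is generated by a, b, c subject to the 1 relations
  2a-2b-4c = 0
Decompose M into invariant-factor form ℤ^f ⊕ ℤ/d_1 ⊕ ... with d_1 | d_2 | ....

Answer: M ≅ ℤ^2 ⊕ ℤ/2

Derivation:
rank_ℚ(R)=1; free=3−1=2
SNF(R) diag = [2] → torsion [2]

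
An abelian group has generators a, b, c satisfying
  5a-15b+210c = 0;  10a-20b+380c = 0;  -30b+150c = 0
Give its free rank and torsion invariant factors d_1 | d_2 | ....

rank_ℚ(R)=3; free=3−3=0
SNF(R) diag = [5, 10, 30] → torsion [5, 10, 30]

Answer: M ≅ ℤ/5 ⊕ ℤ/10 ⊕ ℤ/30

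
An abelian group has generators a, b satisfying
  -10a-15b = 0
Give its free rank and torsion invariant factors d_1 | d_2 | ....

rank_ℚ(R)=1; free=2−1=1
SNF(R) diag = [5] → torsion [5]

Answer: M ≅ ℤ^1 ⊕ ℤ/5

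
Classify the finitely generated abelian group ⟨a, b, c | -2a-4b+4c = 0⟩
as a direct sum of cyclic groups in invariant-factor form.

rank_ℚ(R)=1; free=3−1=2
SNF(R) diag = [2] → torsion [2]

Answer: M ≅ ℤ^2 ⊕ ℤ/2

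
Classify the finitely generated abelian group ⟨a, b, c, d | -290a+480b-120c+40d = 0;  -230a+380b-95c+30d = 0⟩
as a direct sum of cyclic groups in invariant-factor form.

Answer: M ≅ ℤ^2 ⊕ ℤ/5 ⊕ ℤ/10

Derivation:
rank_ℚ(R)=2; free=4−2=2
SNF(R) diag = [5, 10] → torsion [5, 10]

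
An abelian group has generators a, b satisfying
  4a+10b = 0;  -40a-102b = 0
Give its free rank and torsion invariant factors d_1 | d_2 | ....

rank_ℚ(R)=2; free=2−2=0
SNF(R) diag = [2, 4] → torsion [2, 4]

Answer: M ≅ ℤ/2 ⊕ ℤ/4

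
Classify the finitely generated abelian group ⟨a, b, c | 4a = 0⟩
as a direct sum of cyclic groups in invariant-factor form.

rank_ℚ(R)=1; free=3−1=2
SNF(R) diag = [4] → torsion [4]

Answer: M ≅ ℤ^2 ⊕ ℤ/4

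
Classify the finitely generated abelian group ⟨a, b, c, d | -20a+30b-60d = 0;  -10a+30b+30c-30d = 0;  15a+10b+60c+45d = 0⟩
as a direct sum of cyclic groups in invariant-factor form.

Answer: M ≅ ℤ^1 ⊕ ℤ/5 ⊕ ℤ/10 ⊕ ℤ/30

Derivation:
rank_ℚ(R)=3; free=4−3=1
SNF(R) diag = [5, 10, 30] → torsion [5, 10, 30]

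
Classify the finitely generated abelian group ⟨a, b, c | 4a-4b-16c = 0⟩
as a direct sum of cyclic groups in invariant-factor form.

Answer: M ≅ ℤ^2 ⊕ ℤ/4

Derivation:
rank_ℚ(R)=1; free=3−1=2
SNF(R) diag = [4] → torsion [4]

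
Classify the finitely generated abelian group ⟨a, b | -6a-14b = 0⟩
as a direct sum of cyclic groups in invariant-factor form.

rank_ℚ(R)=1; free=2−1=1
SNF(R) diag = [2] → torsion [2]

Answer: M ≅ ℤ^1 ⊕ ℤ/2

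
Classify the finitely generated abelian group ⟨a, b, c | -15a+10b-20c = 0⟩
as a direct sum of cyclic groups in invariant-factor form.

rank_ℚ(R)=1; free=3−1=2
SNF(R) diag = [5] → torsion [5]

Answer: M ≅ ℤ^2 ⊕ ℤ/5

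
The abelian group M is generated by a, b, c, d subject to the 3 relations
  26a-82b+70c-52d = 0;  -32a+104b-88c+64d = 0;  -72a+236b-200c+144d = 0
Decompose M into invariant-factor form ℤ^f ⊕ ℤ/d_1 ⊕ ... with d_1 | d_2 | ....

rank_ℚ(R)=3; free=4−3=1
SNF(R) diag = [2, 4, 8] → torsion [2, 4, 8]

Answer: M ≅ ℤ^1 ⊕ ℤ/2 ⊕ ℤ/4 ⊕ ℤ/8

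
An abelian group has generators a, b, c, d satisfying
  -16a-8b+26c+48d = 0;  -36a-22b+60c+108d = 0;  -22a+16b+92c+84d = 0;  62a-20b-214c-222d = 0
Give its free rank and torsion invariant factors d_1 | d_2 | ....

Answer: M ≅ ℤ/2 ⊕ ℤ/2 ⊕ ℤ/6 ⊕ ℤ/18

Derivation:
rank_ℚ(R)=4; free=4−4=0
SNF(R) diag = [2, 2, 6, 18] → torsion [2, 2, 6, 18]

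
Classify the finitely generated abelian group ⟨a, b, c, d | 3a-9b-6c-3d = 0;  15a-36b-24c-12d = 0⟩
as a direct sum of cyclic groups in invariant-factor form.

Answer: M ≅ ℤ^2 ⊕ ℤ/3 ⊕ ℤ/3

Derivation:
rank_ℚ(R)=2; free=4−2=2
SNF(R) diag = [3, 3] → torsion [3, 3]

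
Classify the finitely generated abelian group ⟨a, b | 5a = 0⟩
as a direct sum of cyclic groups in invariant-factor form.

Answer: M ≅ ℤ^1 ⊕ ℤ/5

Derivation:
rank_ℚ(R)=1; free=2−1=1
SNF(R) diag = [5] → torsion [5]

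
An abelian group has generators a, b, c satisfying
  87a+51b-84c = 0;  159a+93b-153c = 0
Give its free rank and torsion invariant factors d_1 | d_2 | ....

rank_ℚ(R)=2; free=3−2=1
SNF(R) diag = [3, 3] → torsion [3, 3]

Answer: M ≅ ℤ^1 ⊕ ℤ/3 ⊕ ℤ/3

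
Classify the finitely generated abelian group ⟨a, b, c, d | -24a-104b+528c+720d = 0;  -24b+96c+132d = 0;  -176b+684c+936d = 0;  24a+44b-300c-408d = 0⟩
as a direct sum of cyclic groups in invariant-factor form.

rank_ℚ(R)=4; free=4−4=0
SNF(R) diag = [4, 12, 12, 24] → torsion [4, 12, 12, 24]

Answer: M ≅ ℤ/4 ⊕ ℤ/12 ⊕ ℤ/12 ⊕ ℤ/24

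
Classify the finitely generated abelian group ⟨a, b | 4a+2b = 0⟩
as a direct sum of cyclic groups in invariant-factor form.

rank_ℚ(R)=1; free=2−1=1
SNF(R) diag = [2] → torsion [2]

Answer: M ≅ ℤ^1 ⊕ ℤ/2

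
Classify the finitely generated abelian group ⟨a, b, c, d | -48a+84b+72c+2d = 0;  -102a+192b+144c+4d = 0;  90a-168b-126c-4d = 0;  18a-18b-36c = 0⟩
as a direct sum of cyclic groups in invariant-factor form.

Answer: M ≅ ℤ/2 ⊕ ℤ/6 ⊕ ℤ/6 ⊕ ℤ/18

Derivation:
rank_ℚ(R)=4; free=4−4=0
SNF(R) diag = [2, 6, 6, 18] → torsion [2, 6, 6, 18]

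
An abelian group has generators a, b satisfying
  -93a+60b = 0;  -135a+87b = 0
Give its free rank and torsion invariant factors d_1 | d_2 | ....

rank_ℚ(R)=2; free=2−2=0
SNF(R) diag = [3, 3] → torsion [3, 3]

Answer: M ≅ ℤ/3 ⊕ ℤ/3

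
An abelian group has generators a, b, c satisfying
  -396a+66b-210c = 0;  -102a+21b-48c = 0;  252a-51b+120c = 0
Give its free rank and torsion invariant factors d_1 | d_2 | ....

rank_ℚ(R)=3; free=3−3=0
SNF(R) diag = [3, 6, 6] → torsion [3, 6, 6]

Answer: M ≅ ℤ/3 ⊕ ℤ/6 ⊕ ℤ/6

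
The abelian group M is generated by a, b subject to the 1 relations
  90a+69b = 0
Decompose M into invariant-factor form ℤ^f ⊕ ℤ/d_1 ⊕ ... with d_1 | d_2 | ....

rank_ℚ(R)=1; free=2−1=1
SNF(R) diag = [3] → torsion [3]

Answer: M ≅ ℤ^1 ⊕ ℤ/3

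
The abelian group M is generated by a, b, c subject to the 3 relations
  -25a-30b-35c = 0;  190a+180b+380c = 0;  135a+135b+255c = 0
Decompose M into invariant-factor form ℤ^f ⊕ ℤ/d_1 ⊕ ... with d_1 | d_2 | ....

rank_ℚ(R)=3; free=3−3=0
SNF(R) diag = [5, 15, 30] → torsion [5, 15, 30]

Answer: M ≅ ℤ/5 ⊕ ℤ/15 ⊕ ℤ/30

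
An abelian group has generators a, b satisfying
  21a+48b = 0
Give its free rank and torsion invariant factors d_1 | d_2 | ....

rank_ℚ(R)=1; free=2−1=1
SNF(R) diag = [3] → torsion [3]

Answer: M ≅ ℤ^1 ⊕ ℤ/3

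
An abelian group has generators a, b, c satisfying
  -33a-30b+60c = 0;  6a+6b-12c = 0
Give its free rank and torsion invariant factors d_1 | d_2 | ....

rank_ℚ(R)=2; free=3−2=1
SNF(R) diag = [3, 6] → torsion [3, 6]

Answer: M ≅ ℤ^1 ⊕ ℤ/3 ⊕ ℤ/6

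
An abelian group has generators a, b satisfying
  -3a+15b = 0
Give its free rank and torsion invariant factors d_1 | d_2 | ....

rank_ℚ(R)=1; free=2−1=1
SNF(R) diag = [3] → torsion [3]

Answer: M ≅ ℤ^1 ⊕ ℤ/3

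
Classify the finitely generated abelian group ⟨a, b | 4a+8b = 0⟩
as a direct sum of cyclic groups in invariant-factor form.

rank_ℚ(R)=1; free=2−1=1
SNF(R) diag = [4] → torsion [4]

Answer: M ≅ ℤ^1 ⊕ ℤ/4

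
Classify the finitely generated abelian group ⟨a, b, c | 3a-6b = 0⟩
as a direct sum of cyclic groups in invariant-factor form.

rank_ℚ(R)=1; free=3−1=2
SNF(R) diag = [3] → torsion [3]

Answer: M ≅ ℤ^2 ⊕ ℤ/3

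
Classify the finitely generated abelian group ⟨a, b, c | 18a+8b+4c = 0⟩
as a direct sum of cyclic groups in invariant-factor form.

rank_ℚ(R)=1; free=3−1=2
SNF(R) diag = [2] → torsion [2]

Answer: M ≅ ℤ^2 ⊕ ℤ/2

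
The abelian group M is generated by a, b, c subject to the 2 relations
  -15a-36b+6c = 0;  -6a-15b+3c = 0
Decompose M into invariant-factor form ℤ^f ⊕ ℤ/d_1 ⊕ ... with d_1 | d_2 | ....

rank_ℚ(R)=2; free=3−2=1
SNF(R) diag = [3, 3] → torsion [3, 3]

Answer: M ≅ ℤ^1 ⊕ ℤ/3 ⊕ ℤ/3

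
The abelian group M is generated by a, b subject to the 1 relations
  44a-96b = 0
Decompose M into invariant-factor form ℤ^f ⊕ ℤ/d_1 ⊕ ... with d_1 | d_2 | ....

Answer: M ≅ ℤ^1 ⊕ ℤ/4

Derivation:
rank_ℚ(R)=1; free=2−1=1
SNF(R) diag = [4] → torsion [4]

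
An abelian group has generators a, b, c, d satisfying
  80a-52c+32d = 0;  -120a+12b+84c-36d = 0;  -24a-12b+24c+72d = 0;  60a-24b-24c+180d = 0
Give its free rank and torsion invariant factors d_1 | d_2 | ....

rank_ℚ(R)=4; free=4−4=0
SNF(R) diag = [4, 12, 36, 36] → torsion [4, 12, 36, 36]

Answer: M ≅ ℤ/4 ⊕ ℤ/12 ⊕ ℤ/36 ⊕ ℤ/36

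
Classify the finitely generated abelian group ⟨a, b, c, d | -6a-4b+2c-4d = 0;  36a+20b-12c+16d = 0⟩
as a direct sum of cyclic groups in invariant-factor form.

rank_ℚ(R)=2; free=4−2=2
SNF(R) diag = [2, 4] → torsion [2, 4]

Answer: M ≅ ℤ^2 ⊕ ℤ/2 ⊕ ℤ/4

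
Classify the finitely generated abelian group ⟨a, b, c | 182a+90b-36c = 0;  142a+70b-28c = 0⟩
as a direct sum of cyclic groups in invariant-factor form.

Answer: M ≅ ℤ^1 ⊕ ℤ/2 ⊕ ℤ/4

Derivation:
rank_ℚ(R)=2; free=3−2=1
SNF(R) diag = [2, 4] → torsion [2, 4]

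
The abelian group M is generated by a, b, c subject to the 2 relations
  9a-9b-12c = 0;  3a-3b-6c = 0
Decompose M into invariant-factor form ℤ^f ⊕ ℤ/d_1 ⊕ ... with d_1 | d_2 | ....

rank_ℚ(R)=2; free=3−2=1
SNF(R) diag = [3, 6] → torsion [3, 6]

Answer: M ≅ ℤ^1 ⊕ ℤ/3 ⊕ ℤ/6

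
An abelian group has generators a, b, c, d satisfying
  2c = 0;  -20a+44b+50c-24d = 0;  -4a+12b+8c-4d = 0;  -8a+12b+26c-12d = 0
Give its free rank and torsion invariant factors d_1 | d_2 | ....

rank_ℚ(R)=4; free=4−4=0
SNF(R) diag = [2, 4, 4, 4] → torsion [2, 4, 4, 4]

Answer: M ≅ ℤ/2 ⊕ ℤ/4 ⊕ ℤ/4 ⊕ ℤ/4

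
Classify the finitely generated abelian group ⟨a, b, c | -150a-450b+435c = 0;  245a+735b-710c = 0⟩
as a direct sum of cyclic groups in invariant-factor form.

Answer: M ≅ ℤ^1 ⊕ ℤ/5 ⊕ ℤ/15

Derivation:
rank_ℚ(R)=2; free=3−2=1
SNF(R) diag = [5, 15] → torsion [5, 15]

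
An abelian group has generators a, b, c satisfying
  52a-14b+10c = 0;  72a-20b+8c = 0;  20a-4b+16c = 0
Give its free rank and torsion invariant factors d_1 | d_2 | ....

rank_ℚ(R)=3; free=3−3=0
SNF(R) diag = [2, 4, 4] → torsion [2, 4, 4]

Answer: M ≅ ℤ/2 ⊕ ℤ/4 ⊕ ℤ/4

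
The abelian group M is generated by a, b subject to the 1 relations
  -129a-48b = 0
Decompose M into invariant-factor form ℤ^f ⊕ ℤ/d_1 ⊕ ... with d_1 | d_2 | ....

rank_ℚ(R)=1; free=2−1=1
SNF(R) diag = [3] → torsion [3]

Answer: M ≅ ℤ^1 ⊕ ℤ/3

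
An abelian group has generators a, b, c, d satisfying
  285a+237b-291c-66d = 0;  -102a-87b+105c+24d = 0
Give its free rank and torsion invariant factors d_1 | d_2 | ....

rank_ℚ(R)=2; free=4−2=2
SNF(R) diag = [3, 9] → torsion [3, 9]

Answer: M ≅ ℤ^2 ⊕ ℤ/3 ⊕ ℤ/9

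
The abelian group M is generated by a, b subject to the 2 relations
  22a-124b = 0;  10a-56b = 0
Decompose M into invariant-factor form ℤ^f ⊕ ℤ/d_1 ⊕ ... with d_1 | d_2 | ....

Answer: M ≅ ℤ/2 ⊕ ℤ/4

Derivation:
rank_ℚ(R)=2; free=2−2=0
SNF(R) diag = [2, 4] → torsion [2, 4]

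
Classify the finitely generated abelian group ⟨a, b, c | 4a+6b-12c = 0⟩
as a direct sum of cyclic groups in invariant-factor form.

Answer: M ≅ ℤ^2 ⊕ ℤ/2

Derivation:
rank_ℚ(R)=1; free=3−1=2
SNF(R) diag = [2] → torsion [2]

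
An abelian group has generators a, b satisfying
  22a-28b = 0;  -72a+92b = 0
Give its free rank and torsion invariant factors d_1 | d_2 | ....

rank_ℚ(R)=2; free=2−2=0
SNF(R) diag = [2, 4] → torsion [2, 4]

Answer: M ≅ ℤ/2 ⊕ ℤ/4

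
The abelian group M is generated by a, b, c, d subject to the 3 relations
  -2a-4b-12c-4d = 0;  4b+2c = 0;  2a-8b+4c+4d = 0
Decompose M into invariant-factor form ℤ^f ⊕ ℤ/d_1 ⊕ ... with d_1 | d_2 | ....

Answer: M ≅ ℤ^1 ⊕ ℤ/2 ⊕ ℤ/2 ⊕ ℤ/4

Derivation:
rank_ℚ(R)=3; free=4−3=1
SNF(R) diag = [2, 2, 4] → torsion [2, 2, 4]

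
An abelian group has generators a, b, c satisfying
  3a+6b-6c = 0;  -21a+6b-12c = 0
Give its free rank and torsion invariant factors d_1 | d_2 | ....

rank_ℚ(R)=2; free=3−2=1
SNF(R) diag = [3, 6] → torsion [3, 6]

Answer: M ≅ ℤ^1 ⊕ ℤ/3 ⊕ ℤ/6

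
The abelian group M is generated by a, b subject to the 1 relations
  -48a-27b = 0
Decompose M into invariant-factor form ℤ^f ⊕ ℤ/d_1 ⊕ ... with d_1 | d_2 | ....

Answer: M ≅ ℤ^1 ⊕ ℤ/3

Derivation:
rank_ℚ(R)=1; free=2−1=1
SNF(R) diag = [3] → torsion [3]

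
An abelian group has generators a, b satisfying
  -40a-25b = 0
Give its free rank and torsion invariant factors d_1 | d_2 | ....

Answer: M ≅ ℤ^1 ⊕ ℤ/5

Derivation:
rank_ℚ(R)=1; free=2−1=1
SNF(R) diag = [5] → torsion [5]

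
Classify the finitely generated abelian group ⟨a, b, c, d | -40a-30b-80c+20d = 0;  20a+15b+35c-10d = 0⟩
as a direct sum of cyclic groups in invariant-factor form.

Answer: M ≅ ℤ^2 ⊕ ℤ/5 ⊕ ℤ/10

Derivation:
rank_ℚ(R)=2; free=4−2=2
SNF(R) diag = [5, 10] → torsion [5, 10]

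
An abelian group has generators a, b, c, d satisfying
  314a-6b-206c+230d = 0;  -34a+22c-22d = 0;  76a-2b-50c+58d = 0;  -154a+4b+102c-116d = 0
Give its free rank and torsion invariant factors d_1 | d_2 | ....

rank_ℚ(R)=4; free=4−4=0
SNF(R) diag = [2, 2, 2, 6] → torsion [2, 2, 2, 6]

Answer: M ≅ ℤ/2 ⊕ ℤ/2 ⊕ ℤ/2 ⊕ ℤ/6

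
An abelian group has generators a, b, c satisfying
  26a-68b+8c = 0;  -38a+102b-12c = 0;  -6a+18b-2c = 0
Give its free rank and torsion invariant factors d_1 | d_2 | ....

rank_ℚ(R)=3; free=3−3=0
SNF(R) diag = [2, 2, 2] → torsion [2, 2, 2]

Answer: M ≅ ℤ/2 ⊕ ℤ/2 ⊕ ℤ/2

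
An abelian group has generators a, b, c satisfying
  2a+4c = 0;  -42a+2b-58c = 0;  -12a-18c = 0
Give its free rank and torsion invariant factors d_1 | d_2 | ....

Answer: M ≅ ℤ/2 ⊕ ℤ/2 ⊕ ℤ/6

Derivation:
rank_ℚ(R)=3; free=3−3=0
SNF(R) diag = [2, 2, 6] → torsion [2, 2, 6]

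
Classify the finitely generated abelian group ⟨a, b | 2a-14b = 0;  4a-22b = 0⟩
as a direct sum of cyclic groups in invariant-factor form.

rank_ℚ(R)=2; free=2−2=0
SNF(R) diag = [2, 6] → torsion [2, 6]

Answer: M ≅ ℤ/2 ⊕ ℤ/6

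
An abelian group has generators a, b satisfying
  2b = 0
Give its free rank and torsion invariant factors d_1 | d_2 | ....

rank_ℚ(R)=1; free=2−1=1
SNF(R) diag = [2] → torsion [2]

Answer: M ≅ ℤ^1 ⊕ ℤ/2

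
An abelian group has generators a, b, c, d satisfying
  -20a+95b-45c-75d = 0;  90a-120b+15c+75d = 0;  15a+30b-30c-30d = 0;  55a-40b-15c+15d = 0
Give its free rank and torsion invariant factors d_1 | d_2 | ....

Answer: M ≅ ℤ/5 ⊕ ℤ/15 ⊕ ℤ/15 ⊕ ℤ/30

Derivation:
rank_ℚ(R)=4; free=4−4=0
SNF(R) diag = [5, 15, 15, 30] → torsion [5, 15, 15, 30]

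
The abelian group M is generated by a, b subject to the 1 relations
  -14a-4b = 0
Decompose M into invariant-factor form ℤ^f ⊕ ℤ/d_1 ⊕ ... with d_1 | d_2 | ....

Answer: M ≅ ℤ^1 ⊕ ℤ/2

Derivation:
rank_ℚ(R)=1; free=2−1=1
SNF(R) diag = [2] → torsion [2]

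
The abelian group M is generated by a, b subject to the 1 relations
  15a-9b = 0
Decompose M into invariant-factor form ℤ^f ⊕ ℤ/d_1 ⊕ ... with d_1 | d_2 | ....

Answer: M ≅ ℤ^1 ⊕ ℤ/3

Derivation:
rank_ℚ(R)=1; free=2−1=1
SNF(R) diag = [3] → torsion [3]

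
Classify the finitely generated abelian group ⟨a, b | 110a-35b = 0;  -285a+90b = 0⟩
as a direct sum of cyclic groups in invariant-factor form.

rank_ℚ(R)=2; free=2−2=0
SNF(R) diag = [5, 15] → torsion [5, 15]

Answer: M ≅ ℤ/5 ⊕ ℤ/15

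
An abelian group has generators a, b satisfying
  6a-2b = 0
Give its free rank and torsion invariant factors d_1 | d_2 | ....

rank_ℚ(R)=1; free=2−1=1
SNF(R) diag = [2] → torsion [2]

Answer: M ≅ ℤ^1 ⊕ ℤ/2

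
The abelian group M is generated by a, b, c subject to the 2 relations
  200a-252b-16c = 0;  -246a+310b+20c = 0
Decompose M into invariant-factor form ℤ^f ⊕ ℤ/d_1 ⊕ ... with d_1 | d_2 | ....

Answer: M ≅ ℤ^1 ⊕ ℤ/2 ⊕ ℤ/4

Derivation:
rank_ℚ(R)=2; free=3−2=1
SNF(R) diag = [2, 4] → torsion [2, 4]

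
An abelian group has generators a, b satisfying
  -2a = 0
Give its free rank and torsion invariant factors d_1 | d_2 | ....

rank_ℚ(R)=1; free=2−1=1
SNF(R) diag = [2] → torsion [2]

Answer: M ≅ ℤ^1 ⊕ ℤ/2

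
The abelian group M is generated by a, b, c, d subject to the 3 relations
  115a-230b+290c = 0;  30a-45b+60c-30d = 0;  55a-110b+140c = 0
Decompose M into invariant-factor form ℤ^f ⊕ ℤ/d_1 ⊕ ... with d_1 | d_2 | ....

Answer: M ≅ ℤ^1 ⊕ ℤ/5 ⊕ ℤ/15 ⊕ ℤ/30

Derivation:
rank_ℚ(R)=3; free=4−3=1
SNF(R) diag = [5, 15, 30] → torsion [5, 15, 30]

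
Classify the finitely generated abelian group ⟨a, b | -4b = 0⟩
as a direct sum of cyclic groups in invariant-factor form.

rank_ℚ(R)=1; free=2−1=1
SNF(R) diag = [4] → torsion [4]

Answer: M ≅ ℤ^1 ⊕ ℤ/4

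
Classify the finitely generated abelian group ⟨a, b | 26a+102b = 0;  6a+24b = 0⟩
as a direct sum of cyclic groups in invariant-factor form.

rank_ℚ(R)=2; free=2−2=0
SNF(R) diag = [2, 6] → torsion [2, 6]

Answer: M ≅ ℤ/2 ⊕ ℤ/6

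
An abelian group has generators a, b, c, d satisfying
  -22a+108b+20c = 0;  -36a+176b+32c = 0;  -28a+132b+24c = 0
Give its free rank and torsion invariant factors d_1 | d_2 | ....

Answer: M ≅ ℤ^1 ⊕ ℤ/2 ⊕ ℤ/4 ⊕ ℤ/8

Derivation:
rank_ℚ(R)=3; free=4−3=1
SNF(R) diag = [2, 4, 8] → torsion [2, 4, 8]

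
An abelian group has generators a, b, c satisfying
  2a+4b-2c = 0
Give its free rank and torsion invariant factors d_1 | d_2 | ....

Answer: M ≅ ℤ^2 ⊕ ℤ/2

Derivation:
rank_ℚ(R)=1; free=3−1=2
SNF(R) diag = [2] → torsion [2]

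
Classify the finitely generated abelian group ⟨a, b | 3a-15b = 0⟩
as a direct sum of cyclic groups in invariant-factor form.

Answer: M ≅ ℤ^1 ⊕ ℤ/3

Derivation:
rank_ℚ(R)=1; free=2−1=1
SNF(R) diag = [3] → torsion [3]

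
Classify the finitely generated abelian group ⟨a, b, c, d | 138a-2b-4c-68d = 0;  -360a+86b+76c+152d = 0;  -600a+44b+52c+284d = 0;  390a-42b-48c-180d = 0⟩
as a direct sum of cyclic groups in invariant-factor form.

Answer: M ≅ ℤ/2 ⊕ ℤ/6 ⊕ ℤ/12 ⊕ ℤ/36

Derivation:
rank_ℚ(R)=4; free=4−4=0
SNF(R) diag = [2, 6, 12, 36] → torsion [2, 6, 12, 36]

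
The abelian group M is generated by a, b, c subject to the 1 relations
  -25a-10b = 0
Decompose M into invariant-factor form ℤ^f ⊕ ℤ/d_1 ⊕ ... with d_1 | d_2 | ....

Answer: M ≅ ℤ^2 ⊕ ℤ/5

Derivation:
rank_ℚ(R)=1; free=3−1=2
SNF(R) diag = [5] → torsion [5]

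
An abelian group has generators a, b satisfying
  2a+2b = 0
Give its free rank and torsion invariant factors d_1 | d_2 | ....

rank_ℚ(R)=1; free=2−1=1
SNF(R) diag = [2] → torsion [2]

Answer: M ≅ ℤ^1 ⊕ ℤ/2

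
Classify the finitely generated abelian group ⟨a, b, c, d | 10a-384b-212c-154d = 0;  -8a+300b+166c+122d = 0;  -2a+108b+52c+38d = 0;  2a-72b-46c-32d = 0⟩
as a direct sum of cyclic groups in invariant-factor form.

Answer: M ≅ ℤ/2 ⊕ ℤ/6 ⊕ ℤ/12 ⊕ ℤ/12

Derivation:
rank_ℚ(R)=4; free=4−4=0
SNF(R) diag = [2, 6, 12, 12] → torsion [2, 6, 12, 12]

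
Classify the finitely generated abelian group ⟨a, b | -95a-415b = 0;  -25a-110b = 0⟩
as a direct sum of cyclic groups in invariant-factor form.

rank_ℚ(R)=2; free=2−2=0
SNF(R) diag = [5, 15] → torsion [5, 15]

Answer: M ≅ ℤ/5 ⊕ ℤ/15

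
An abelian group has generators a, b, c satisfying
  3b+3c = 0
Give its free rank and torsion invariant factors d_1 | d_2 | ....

rank_ℚ(R)=1; free=3−1=2
SNF(R) diag = [3] → torsion [3]

Answer: M ≅ ℤ^2 ⊕ ℤ/3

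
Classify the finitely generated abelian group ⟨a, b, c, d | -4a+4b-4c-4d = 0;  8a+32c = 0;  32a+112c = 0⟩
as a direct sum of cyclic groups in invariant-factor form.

rank_ℚ(R)=3; free=4−3=1
SNF(R) diag = [4, 8, 16] → torsion [4, 8, 16]

Answer: M ≅ ℤ^1 ⊕ ℤ/4 ⊕ ℤ/8 ⊕ ℤ/16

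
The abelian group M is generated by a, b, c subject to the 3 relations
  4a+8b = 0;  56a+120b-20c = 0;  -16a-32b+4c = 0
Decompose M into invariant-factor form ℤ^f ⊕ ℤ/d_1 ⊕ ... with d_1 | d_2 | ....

rank_ℚ(R)=3; free=3−3=0
SNF(R) diag = [4, 4, 8] → torsion [4, 4, 8]

Answer: M ≅ ℤ/4 ⊕ ℤ/4 ⊕ ℤ/8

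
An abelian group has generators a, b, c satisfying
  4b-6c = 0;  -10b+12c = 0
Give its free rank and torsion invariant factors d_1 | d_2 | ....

Answer: M ≅ ℤ^1 ⊕ ℤ/2 ⊕ ℤ/6

Derivation:
rank_ℚ(R)=2; free=3−2=1
SNF(R) diag = [2, 6] → torsion [2, 6]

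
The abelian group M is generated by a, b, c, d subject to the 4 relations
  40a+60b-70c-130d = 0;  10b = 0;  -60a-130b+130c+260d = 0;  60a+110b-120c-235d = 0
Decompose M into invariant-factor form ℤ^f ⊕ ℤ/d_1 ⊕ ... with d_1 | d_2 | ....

Answer: M ≅ ℤ/5 ⊕ ℤ/10 ⊕ ℤ/10 ⊕ ℤ/20

Derivation:
rank_ℚ(R)=4; free=4−4=0
SNF(R) diag = [5, 10, 10, 20] → torsion [5, 10, 10, 20]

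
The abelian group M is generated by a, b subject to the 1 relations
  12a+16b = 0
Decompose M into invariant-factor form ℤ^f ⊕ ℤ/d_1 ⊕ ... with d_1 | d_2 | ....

Answer: M ≅ ℤ^1 ⊕ ℤ/4

Derivation:
rank_ℚ(R)=1; free=2−1=1
SNF(R) diag = [4] → torsion [4]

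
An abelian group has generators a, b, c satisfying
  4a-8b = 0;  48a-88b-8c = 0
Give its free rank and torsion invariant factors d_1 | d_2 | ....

Answer: M ≅ ℤ^1 ⊕ ℤ/4 ⊕ ℤ/8

Derivation:
rank_ℚ(R)=2; free=3−2=1
SNF(R) diag = [4, 8] → torsion [4, 8]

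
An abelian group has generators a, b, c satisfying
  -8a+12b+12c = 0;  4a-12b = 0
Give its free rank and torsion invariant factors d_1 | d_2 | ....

Answer: M ≅ ℤ^1 ⊕ ℤ/4 ⊕ ℤ/12

Derivation:
rank_ℚ(R)=2; free=3−2=1
SNF(R) diag = [4, 12] → torsion [4, 12]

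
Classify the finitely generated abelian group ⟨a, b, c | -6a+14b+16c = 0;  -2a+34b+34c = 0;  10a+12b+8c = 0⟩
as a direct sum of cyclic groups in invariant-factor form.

rank_ℚ(R)=3; free=3−3=0
SNF(R) diag = [2, 2, 6] → torsion [2, 2, 6]

Answer: M ≅ ℤ/2 ⊕ ℤ/2 ⊕ ℤ/6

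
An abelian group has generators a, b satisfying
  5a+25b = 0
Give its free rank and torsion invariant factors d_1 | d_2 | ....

Answer: M ≅ ℤ^1 ⊕ ℤ/5

Derivation:
rank_ℚ(R)=1; free=2−1=1
SNF(R) diag = [5] → torsion [5]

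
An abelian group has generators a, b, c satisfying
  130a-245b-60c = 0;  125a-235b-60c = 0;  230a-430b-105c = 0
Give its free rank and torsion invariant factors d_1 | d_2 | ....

Answer: M ≅ ℤ/5 ⊕ ℤ/15 ⊕ ℤ/15

Derivation:
rank_ℚ(R)=3; free=3−3=0
SNF(R) diag = [5, 15, 15] → torsion [5, 15, 15]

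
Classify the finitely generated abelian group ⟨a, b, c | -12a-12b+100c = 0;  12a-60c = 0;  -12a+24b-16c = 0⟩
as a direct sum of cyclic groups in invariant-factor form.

rank_ℚ(R)=3; free=3−3=0
SNF(R) diag = [4, 12, 12] → torsion [4, 12, 12]

Answer: M ≅ ℤ/4 ⊕ ℤ/12 ⊕ ℤ/12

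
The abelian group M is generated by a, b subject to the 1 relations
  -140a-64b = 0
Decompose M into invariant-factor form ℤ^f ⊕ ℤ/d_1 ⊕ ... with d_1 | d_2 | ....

Answer: M ≅ ℤ^1 ⊕ ℤ/4

Derivation:
rank_ℚ(R)=1; free=2−1=1
SNF(R) diag = [4] → torsion [4]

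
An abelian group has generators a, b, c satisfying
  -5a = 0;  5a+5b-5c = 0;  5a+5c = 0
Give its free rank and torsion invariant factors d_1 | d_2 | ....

Answer: M ≅ ℤ/5 ⊕ ℤ/5 ⊕ ℤ/5

Derivation:
rank_ℚ(R)=3; free=3−3=0
SNF(R) diag = [5, 5, 5] → torsion [5, 5, 5]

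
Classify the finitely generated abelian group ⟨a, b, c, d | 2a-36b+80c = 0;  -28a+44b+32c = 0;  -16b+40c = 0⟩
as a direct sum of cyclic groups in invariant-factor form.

rank_ℚ(R)=3; free=4−3=1
SNF(R) diag = [2, 4, 8] → torsion [2, 4, 8]

Answer: M ≅ ℤ^1 ⊕ ℤ/2 ⊕ ℤ/4 ⊕ ℤ/8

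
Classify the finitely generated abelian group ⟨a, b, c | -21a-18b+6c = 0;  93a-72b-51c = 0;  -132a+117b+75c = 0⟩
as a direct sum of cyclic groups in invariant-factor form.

rank_ℚ(R)=3; free=3−3=0
SNF(R) diag = [3, 9, 27] → torsion [3, 9, 27]

Answer: M ≅ ℤ/3 ⊕ ℤ/9 ⊕ ℤ/27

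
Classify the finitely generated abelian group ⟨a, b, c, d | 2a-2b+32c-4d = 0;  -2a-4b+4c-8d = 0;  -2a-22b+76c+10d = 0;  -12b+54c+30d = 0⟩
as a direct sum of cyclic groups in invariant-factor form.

rank_ℚ(R)=4; free=4−4=0
SNF(R) diag = [2, 6, 18, 54] → torsion [2, 6, 18, 54]

Answer: M ≅ ℤ/2 ⊕ ℤ/6 ⊕ ℤ/18 ⊕ ℤ/54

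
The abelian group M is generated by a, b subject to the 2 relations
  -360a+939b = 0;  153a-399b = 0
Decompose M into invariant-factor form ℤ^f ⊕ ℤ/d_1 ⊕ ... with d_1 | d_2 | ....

rank_ℚ(R)=2; free=2−2=0
SNF(R) diag = [3, 9] → torsion [3, 9]

Answer: M ≅ ℤ/3 ⊕ ℤ/9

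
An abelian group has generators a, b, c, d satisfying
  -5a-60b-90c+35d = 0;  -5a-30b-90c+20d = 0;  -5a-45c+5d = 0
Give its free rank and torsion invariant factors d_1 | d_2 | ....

Answer: M ≅ ℤ^1 ⊕ ℤ/5 ⊕ ℤ/15 ⊕ ℤ/45

Derivation:
rank_ℚ(R)=3; free=4−3=1
SNF(R) diag = [5, 15, 45] → torsion [5, 15, 45]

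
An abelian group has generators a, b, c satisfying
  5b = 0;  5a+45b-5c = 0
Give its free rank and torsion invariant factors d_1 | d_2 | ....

rank_ℚ(R)=2; free=3−2=1
SNF(R) diag = [5, 5] → torsion [5, 5]

Answer: M ≅ ℤ^1 ⊕ ℤ/5 ⊕ ℤ/5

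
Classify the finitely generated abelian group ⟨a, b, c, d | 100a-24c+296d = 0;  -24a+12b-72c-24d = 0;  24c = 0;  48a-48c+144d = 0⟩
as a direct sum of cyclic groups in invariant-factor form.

rank_ℚ(R)=4; free=4−4=0
SNF(R) diag = [4, 12, 24, 48] → torsion [4, 12, 24, 48]

Answer: M ≅ ℤ/4 ⊕ ℤ/12 ⊕ ℤ/24 ⊕ ℤ/48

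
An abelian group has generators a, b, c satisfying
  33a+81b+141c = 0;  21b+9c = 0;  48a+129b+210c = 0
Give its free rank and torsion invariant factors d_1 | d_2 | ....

Answer: M ≅ ℤ/3 ⊕ ℤ/3 ⊕ ℤ/9

Derivation:
rank_ℚ(R)=3; free=3−3=0
SNF(R) diag = [3, 3, 9] → torsion [3, 3, 9]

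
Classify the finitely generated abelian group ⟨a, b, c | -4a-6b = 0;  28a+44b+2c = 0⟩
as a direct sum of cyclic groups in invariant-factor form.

rank_ℚ(R)=2; free=3−2=1
SNF(R) diag = [2, 2] → torsion [2, 2]

Answer: M ≅ ℤ^1 ⊕ ℤ/2 ⊕ ℤ/2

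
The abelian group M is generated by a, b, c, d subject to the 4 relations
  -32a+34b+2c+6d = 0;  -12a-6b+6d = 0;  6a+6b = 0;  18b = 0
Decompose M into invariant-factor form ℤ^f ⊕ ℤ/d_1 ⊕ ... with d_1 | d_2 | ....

rank_ℚ(R)=4; free=4−4=0
SNF(R) diag = [2, 6, 6, 18] → torsion [2, 6, 6, 18]

Answer: M ≅ ℤ/2 ⊕ ℤ/6 ⊕ ℤ/6 ⊕ ℤ/18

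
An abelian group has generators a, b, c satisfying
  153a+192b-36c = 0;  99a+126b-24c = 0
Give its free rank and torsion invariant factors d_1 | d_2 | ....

rank_ℚ(R)=2; free=3−2=1
SNF(R) diag = [3, 6] → torsion [3, 6]

Answer: M ≅ ℤ^1 ⊕ ℤ/3 ⊕ ℤ/6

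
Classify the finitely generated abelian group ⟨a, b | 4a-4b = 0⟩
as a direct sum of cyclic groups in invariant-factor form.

Answer: M ≅ ℤ^1 ⊕ ℤ/4

Derivation:
rank_ℚ(R)=1; free=2−1=1
SNF(R) diag = [4] → torsion [4]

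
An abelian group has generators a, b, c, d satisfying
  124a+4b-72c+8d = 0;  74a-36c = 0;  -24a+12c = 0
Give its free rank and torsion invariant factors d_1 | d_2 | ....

Answer: M ≅ ℤ^1 ⊕ ℤ/2 ⊕ ℤ/4 ⊕ ℤ/12

Derivation:
rank_ℚ(R)=3; free=4−3=1
SNF(R) diag = [2, 4, 12] → torsion [2, 4, 12]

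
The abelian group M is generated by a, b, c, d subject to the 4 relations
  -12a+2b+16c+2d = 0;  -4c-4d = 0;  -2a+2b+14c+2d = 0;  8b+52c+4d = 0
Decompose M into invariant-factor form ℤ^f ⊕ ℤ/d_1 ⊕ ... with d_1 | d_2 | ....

rank_ℚ(R)=4; free=4−4=0
SNF(R) diag = [2, 2, 4, 8] → torsion [2, 2, 4, 8]

Answer: M ≅ ℤ/2 ⊕ ℤ/2 ⊕ ℤ/4 ⊕ ℤ/8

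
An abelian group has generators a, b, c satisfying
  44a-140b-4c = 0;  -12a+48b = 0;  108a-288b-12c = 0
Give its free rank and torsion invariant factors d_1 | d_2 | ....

rank_ℚ(R)=3; free=3−3=0
SNF(R) diag = [4, 12, 36] → torsion [4, 12, 36]

Answer: M ≅ ℤ/4 ⊕ ℤ/12 ⊕ ℤ/36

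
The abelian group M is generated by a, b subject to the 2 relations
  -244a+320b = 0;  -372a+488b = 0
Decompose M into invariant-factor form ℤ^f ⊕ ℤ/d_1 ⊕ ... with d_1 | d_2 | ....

rank_ℚ(R)=2; free=2−2=0
SNF(R) diag = [4, 8] → torsion [4, 8]

Answer: M ≅ ℤ/4 ⊕ ℤ/8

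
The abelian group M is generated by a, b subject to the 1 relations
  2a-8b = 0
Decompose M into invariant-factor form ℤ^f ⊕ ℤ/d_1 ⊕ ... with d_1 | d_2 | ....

rank_ℚ(R)=1; free=2−1=1
SNF(R) diag = [2] → torsion [2]

Answer: M ≅ ℤ^1 ⊕ ℤ/2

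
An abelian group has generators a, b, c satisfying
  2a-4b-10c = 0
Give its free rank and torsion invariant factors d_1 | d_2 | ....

Answer: M ≅ ℤ^2 ⊕ ℤ/2

Derivation:
rank_ℚ(R)=1; free=3−1=2
SNF(R) diag = [2] → torsion [2]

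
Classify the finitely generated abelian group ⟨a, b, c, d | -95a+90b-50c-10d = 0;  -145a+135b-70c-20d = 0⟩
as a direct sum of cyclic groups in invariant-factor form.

rank_ℚ(R)=2; free=4−2=2
SNF(R) diag = [5, 15] → torsion [5, 15]

Answer: M ≅ ℤ^2 ⊕ ℤ/5 ⊕ ℤ/15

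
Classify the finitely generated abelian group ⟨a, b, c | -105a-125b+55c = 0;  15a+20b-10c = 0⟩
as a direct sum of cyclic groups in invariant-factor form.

Answer: M ≅ ℤ^1 ⊕ ℤ/5 ⊕ ℤ/15

Derivation:
rank_ℚ(R)=2; free=3−2=1
SNF(R) diag = [5, 15] → torsion [5, 15]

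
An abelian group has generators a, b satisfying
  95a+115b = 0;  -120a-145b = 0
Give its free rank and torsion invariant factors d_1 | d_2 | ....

rank_ℚ(R)=2; free=2−2=0
SNF(R) diag = [5, 5] → torsion [5, 5]

Answer: M ≅ ℤ/5 ⊕ ℤ/5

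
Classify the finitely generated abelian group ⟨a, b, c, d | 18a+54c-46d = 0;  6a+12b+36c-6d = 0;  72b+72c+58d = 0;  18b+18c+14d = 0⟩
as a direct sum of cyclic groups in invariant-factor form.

Answer: M ≅ ℤ/2 ⊕ ℤ/6 ⊕ ℤ/18 ⊕ ℤ/18

Derivation:
rank_ℚ(R)=4; free=4−4=0
SNF(R) diag = [2, 6, 18, 18] → torsion [2, 6, 18, 18]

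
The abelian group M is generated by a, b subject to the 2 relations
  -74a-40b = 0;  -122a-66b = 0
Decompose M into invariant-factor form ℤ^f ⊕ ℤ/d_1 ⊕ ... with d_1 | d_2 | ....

rank_ℚ(R)=2; free=2−2=0
SNF(R) diag = [2, 2] → torsion [2, 2]

Answer: M ≅ ℤ/2 ⊕ ℤ/2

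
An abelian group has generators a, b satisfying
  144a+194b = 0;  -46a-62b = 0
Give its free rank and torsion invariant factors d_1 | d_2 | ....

rank_ℚ(R)=2; free=2−2=0
SNF(R) diag = [2, 2] → torsion [2, 2]

Answer: M ≅ ℤ/2 ⊕ ℤ/2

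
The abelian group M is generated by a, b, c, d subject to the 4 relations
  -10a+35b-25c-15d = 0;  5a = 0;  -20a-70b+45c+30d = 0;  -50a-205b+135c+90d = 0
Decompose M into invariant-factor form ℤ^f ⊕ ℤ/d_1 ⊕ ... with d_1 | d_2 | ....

rank_ℚ(R)=4; free=4−4=0
SNF(R) diag = [5, 5, 5, 15] → torsion [5, 5, 5, 15]

Answer: M ≅ ℤ/5 ⊕ ℤ/5 ⊕ ℤ/5 ⊕ ℤ/15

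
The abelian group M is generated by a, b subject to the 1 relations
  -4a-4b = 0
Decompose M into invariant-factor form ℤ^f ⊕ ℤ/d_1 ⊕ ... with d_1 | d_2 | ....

Answer: M ≅ ℤ^1 ⊕ ℤ/4

Derivation:
rank_ℚ(R)=1; free=2−1=1
SNF(R) diag = [4] → torsion [4]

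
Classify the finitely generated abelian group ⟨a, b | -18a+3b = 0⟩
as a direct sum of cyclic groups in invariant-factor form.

Answer: M ≅ ℤ^1 ⊕ ℤ/3

Derivation:
rank_ℚ(R)=1; free=2−1=1
SNF(R) diag = [3] → torsion [3]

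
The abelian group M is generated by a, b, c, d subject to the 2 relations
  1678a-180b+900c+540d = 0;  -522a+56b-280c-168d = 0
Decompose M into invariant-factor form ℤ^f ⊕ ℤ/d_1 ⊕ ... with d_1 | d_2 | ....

rank_ℚ(R)=2; free=4−2=2
SNF(R) diag = [2, 4] → torsion [2, 4]

Answer: M ≅ ℤ^2 ⊕ ℤ/2 ⊕ ℤ/4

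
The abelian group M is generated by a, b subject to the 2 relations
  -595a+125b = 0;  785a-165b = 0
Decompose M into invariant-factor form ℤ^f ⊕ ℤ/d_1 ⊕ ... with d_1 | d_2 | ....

rank_ℚ(R)=2; free=2−2=0
SNF(R) diag = [5, 10] → torsion [5, 10]

Answer: M ≅ ℤ/5 ⊕ ℤ/10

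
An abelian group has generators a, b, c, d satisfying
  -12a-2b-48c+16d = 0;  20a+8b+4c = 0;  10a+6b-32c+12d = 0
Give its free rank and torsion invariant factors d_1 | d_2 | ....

Answer: M ≅ ℤ^1 ⊕ ℤ/2 ⊕ ℤ/2 ⊕ ℤ/4

Derivation:
rank_ℚ(R)=3; free=4−3=1
SNF(R) diag = [2, 2, 4] → torsion [2, 2, 4]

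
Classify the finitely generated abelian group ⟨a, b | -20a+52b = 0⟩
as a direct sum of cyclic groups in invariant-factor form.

Answer: M ≅ ℤ^1 ⊕ ℤ/4

Derivation:
rank_ℚ(R)=1; free=2−1=1
SNF(R) diag = [4] → torsion [4]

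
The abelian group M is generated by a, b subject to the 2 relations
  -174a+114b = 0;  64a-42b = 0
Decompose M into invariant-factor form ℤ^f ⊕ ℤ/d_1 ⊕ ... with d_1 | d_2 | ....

Answer: M ≅ ℤ/2 ⊕ ℤ/6

Derivation:
rank_ℚ(R)=2; free=2−2=0
SNF(R) diag = [2, 6] → torsion [2, 6]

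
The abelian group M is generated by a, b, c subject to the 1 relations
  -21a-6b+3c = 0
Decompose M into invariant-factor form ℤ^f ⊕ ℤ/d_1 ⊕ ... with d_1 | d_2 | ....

Answer: M ≅ ℤ^2 ⊕ ℤ/3

Derivation:
rank_ℚ(R)=1; free=3−1=2
SNF(R) diag = [3] → torsion [3]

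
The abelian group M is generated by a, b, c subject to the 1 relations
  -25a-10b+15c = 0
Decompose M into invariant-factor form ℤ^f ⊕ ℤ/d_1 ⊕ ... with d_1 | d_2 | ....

Answer: M ≅ ℤ^2 ⊕ ℤ/5

Derivation:
rank_ℚ(R)=1; free=3−1=2
SNF(R) diag = [5] → torsion [5]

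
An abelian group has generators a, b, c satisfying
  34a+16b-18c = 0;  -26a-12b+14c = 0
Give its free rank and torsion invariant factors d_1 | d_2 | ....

rank_ℚ(R)=2; free=3−2=1
SNF(R) diag = [2, 4] → torsion [2, 4]

Answer: M ≅ ℤ^1 ⊕ ℤ/2 ⊕ ℤ/4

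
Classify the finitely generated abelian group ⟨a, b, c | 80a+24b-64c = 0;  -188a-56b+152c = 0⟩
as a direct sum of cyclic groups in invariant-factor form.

rank_ℚ(R)=2; free=3−2=1
SNF(R) diag = [4, 8] → torsion [4, 8]

Answer: M ≅ ℤ^1 ⊕ ℤ/4 ⊕ ℤ/8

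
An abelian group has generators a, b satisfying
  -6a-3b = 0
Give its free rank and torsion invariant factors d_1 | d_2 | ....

rank_ℚ(R)=1; free=2−1=1
SNF(R) diag = [3] → torsion [3]

Answer: M ≅ ℤ^1 ⊕ ℤ/3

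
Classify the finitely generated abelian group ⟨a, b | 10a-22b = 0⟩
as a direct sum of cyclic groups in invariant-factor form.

Answer: M ≅ ℤ^1 ⊕ ℤ/2

Derivation:
rank_ℚ(R)=1; free=2−1=1
SNF(R) diag = [2] → torsion [2]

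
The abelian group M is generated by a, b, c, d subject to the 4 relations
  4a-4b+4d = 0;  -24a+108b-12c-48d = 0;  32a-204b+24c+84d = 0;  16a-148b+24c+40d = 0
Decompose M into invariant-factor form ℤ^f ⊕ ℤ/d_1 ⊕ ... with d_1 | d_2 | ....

rank_ℚ(R)=4; free=4−4=0
SNF(R) diag = [4, 4, 12, 12] → torsion [4, 4, 12, 12]

Answer: M ≅ ℤ/4 ⊕ ℤ/4 ⊕ ℤ/12 ⊕ ℤ/12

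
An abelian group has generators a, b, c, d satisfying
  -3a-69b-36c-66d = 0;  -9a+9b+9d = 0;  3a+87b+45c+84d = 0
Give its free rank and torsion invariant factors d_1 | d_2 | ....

Answer: M ≅ ℤ^1 ⊕ ℤ/3 ⊕ ℤ/9 ⊕ ℤ/9

Derivation:
rank_ℚ(R)=3; free=4−3=1
SNF(R) diag = [3, 9, 9] → torsion [3, 9, 9]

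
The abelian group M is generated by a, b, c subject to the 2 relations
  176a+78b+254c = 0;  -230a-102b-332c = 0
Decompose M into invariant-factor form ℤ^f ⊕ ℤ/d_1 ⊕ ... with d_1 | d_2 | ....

rank_ℚ(R)=2; free=3−2=1
SNF(R) diag = [2, 6] → torsion [2, 6]

Answer: M ≅ ℤ^1 ⊕ ℤ/2 ⊕ ℤ/6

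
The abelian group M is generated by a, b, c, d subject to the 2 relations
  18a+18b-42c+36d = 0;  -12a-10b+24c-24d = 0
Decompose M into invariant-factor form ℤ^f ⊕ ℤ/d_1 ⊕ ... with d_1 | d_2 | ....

rank_ℚ(R)=2; free=4−2=2
SNF(R) diag = [2, 6] → torsion [2, 6]

Answer: M ≅ ℤ^2 ⊕ ℤ/2 ⊕ ℤ/6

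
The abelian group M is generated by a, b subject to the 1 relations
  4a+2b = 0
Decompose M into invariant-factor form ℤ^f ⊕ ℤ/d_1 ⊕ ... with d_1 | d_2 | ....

rank_ℚ(R)=1; free=2−1=1
SNF(R) diag = [2] → torsion [2]

Answer: M ≅ ℤ^1 ⊕ ℤ/2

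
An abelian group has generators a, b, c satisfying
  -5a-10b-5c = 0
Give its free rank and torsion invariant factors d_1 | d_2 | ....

rank_ℚ(R)=1; free=3−1=2
SNF(R) diag = [5] → torsion [5]

Answer: M ≅ ℤ^2 ⊕ ℤ/5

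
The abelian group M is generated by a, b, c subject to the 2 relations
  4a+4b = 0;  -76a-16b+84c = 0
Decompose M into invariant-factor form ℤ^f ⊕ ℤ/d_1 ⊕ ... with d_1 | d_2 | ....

Answer: M ≅ ℤ^1 ⊕ ℤ/4 ⊕ ℤ/12

Derivation:
rank_ℚ(R)=2; free=3−2=1
SNF(R) diag = [4, 12] → torsion [4, 12]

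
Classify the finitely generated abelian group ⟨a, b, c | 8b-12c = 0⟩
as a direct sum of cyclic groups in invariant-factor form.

Answer: M ≅ ℤ^2 ⊕ ℤ/4

Derivation:
rank_ℚ(R)=1; free=3−1=2
SNF(R) diag = [4] → torsion [4]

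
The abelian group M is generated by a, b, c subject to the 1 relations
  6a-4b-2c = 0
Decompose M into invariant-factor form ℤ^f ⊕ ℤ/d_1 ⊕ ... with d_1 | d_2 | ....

Answer: M ≅ ℤ^2 ⊕ ℤ/2

Derivation:
rank_ℚ(R)=1; free=3−1=2
SNF(R) diag = [2] → torsion [2]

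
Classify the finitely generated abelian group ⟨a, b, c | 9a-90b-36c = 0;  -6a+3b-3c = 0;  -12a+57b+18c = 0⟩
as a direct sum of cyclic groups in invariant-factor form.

Answer: M ≅ ℤ/3 ⊕ ℤ/3 ⊕ ℤ/9

Derivation:
rank_ℚ(R)=3; free=3−3=0
SNF(R) diag = [3, 3, 9] → torsion [3, 3, 9]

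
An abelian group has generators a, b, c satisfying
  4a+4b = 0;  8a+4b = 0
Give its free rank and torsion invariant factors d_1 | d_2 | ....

Answer: M ≅ ℤ^1 ⊕ ℤ/4 ⊕ ℤ/4

Derivation:
rank_ℚ(R)=2; free=3−2=1
SNF(R) diag = [4, 4] → torsion [4, 4]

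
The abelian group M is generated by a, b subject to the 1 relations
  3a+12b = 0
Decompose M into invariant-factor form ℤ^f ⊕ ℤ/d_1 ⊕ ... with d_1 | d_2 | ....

rank_ℚ(R)=1; free=2−1=1
SNF(R) diag = [3] → torsion [3]

Answer: M ≅ ℤ^1 ⊕ ℤ/3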